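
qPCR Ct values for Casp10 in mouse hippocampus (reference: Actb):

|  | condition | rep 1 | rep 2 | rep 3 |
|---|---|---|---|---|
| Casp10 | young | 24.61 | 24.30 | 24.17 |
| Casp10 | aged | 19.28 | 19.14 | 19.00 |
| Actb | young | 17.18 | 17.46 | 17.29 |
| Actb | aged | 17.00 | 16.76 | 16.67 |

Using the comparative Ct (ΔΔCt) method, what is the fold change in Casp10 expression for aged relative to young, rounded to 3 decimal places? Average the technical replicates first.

26.355

Mean Ct: Casp10 young 24.360; Casp10 aged 19.140; Actb young 17.310; Actb aged 16.810
ΔCt(young) = 24.360 − 17.310 = 7.050
ΔCt(aged) = 19.140 − 16.810 = 2.330
ΔΔCt = 2.330 − 7.050 = -4.720
Fold change = 2^(−(-4.720)) = 2^4.720 = 26.3549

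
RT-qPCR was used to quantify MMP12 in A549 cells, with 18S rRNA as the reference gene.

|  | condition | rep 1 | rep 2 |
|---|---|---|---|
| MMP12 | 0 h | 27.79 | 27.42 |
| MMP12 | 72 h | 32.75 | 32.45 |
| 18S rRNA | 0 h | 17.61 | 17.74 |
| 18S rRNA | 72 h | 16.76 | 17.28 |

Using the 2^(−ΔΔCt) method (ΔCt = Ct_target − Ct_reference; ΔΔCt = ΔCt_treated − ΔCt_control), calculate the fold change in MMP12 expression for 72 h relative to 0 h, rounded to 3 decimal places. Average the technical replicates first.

0.020

Mean Ct: MMP12 0 h 27.605; MMP12 72 h 32.600; 18S rRNA 0 h 17.675; 18S rRNA 72 h 17.020
ΔCt(0 h) = 27.605 − 17.675 = 9.930
ΔCt(72 h) = 32.600 − 17.020 = 15.580
ΔΔCt = 15.580 − 9.930 = 5.650
Fold change = 2^(−5.650) = 0.0199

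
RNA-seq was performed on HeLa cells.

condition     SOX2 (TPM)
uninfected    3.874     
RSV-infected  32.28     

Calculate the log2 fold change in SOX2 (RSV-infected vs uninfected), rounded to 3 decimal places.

Fold change = 32.28 / 3.874 = 8.3325
log2(8.3325) = 3.0587

3.059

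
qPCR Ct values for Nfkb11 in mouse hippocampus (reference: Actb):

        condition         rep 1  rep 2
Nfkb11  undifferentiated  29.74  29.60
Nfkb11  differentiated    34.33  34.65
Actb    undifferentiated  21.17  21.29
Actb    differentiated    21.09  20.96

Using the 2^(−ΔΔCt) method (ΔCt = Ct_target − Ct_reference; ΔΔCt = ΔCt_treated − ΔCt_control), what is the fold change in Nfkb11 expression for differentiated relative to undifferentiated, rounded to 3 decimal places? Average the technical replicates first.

Mean Ct: Nfkb11 undifferentiated 29.670; Nfkb11 differentiated 34.490; Actb undifferentiated 21.230; Actb differentiated 21.025
ΔCt(undifferentiated) = 29.670 − 21.230 = 8.440
ΔCt(differentiated) = 34.490 − 21.025 = 13.465
ΔΔCt = 13.465 − 8.440 = 5.025
Fold change = 2^(−5.025) = 0.0307

0.031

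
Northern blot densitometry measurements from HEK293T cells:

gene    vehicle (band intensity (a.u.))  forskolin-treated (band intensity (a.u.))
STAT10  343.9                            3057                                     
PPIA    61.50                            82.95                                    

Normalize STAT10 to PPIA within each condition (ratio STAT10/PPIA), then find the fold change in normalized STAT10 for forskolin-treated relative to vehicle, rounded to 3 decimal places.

STAT10/PPIA (vehicle) = 343.9 / 61.50 = 5.5919
STAT10/PPIA (forskolin-treated) = 3057 / 82.95 = 36.854
Fold change = 36.854 / 5.5919 = 6.5906

6.591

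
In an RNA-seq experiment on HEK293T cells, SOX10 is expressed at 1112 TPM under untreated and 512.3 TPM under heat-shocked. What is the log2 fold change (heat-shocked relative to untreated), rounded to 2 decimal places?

Fold change = 512.3 / 1112 = 0.4607
log2(0.4607) = -1.118

-1.12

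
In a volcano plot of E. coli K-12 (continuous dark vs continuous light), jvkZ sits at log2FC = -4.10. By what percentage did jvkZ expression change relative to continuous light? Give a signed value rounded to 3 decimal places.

-94.169%

Fold change = 2^(-4.10) = 0.0583
Percent change = (FC − 1) × 100% = (0.0583 − 1) × 100 = -94.169%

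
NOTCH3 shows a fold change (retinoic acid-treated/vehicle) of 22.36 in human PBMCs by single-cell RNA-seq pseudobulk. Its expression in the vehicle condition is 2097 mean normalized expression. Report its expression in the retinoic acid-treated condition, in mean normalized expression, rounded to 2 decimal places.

retinoic acid-treated expression = 2097 × 22.36 = 46888.92

46888.92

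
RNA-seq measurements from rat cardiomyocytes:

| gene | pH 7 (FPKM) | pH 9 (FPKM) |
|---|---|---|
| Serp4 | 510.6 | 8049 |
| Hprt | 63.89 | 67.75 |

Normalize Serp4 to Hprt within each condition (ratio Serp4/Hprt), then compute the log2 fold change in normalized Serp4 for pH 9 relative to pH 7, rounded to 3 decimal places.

3.894

Serp4/Hprt (pH 7) = 510.6 / 63.89 = 7.9919
Serp4/Hprt (pH 9) = 8049 / 67.75 = 118.8
Fold change = 118.8 / 7.9919 = 14.8657
log2(14.8657) = 3.8939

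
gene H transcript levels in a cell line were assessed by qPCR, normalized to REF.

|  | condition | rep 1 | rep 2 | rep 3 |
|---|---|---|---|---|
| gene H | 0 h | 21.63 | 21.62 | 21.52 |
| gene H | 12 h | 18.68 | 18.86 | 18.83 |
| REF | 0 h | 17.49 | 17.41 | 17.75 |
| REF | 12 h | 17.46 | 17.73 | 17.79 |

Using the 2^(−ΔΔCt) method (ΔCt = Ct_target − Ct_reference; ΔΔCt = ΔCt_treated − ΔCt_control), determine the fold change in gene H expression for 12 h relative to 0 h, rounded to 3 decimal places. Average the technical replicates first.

7.516

Mean Ct: gene H 0 h 21.590; gene H 12 h 18.790; REF 0 h 17.550; REF 12 h 17.660
ΔCt(0 h) = 21.590 − 17.550 = 4.040
ΔCt(12 h) = 18.790 − 17.660 = 1.130
ΔΔCt = 1.130 − 4.040 = -2.910
Fold change = 2^(−(-2.910)) = 2^2.910 = 7.5162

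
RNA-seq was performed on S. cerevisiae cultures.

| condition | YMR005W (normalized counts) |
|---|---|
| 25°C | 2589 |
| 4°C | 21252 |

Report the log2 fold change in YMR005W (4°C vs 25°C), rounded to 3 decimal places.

Fold change = 21252 / 2589 = 8.2086
log2(8.2086) = 3.0371

3.037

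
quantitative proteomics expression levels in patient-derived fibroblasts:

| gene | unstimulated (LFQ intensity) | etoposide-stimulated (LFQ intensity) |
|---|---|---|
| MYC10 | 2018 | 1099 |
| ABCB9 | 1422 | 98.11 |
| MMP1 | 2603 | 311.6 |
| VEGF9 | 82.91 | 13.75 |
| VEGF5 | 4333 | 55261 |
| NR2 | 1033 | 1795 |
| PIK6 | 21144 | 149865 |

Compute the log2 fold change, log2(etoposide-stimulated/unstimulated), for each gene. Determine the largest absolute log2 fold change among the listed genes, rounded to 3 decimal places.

3.857

log2(1099/2018) = -0.877  (MYC10)
log2(98.11/1422) = -3.857  (ABCB9)
log2(311.6/2603) = -3.062  (MMP1)
log2(13.75/82.91) = -2.592  (VEGF9)
log2(55261/4333) = 3.673  (VEGF5)
log2(1795/1033) = 0.797  (NR2)
log2(149865/21144) = 2.825  (PIK6)
The largest magnitude belongs to ABCB9.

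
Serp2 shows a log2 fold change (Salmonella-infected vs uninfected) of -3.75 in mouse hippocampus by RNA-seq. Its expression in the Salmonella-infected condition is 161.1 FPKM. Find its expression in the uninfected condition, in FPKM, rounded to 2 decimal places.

Fold change = 2^(-3.75) = 0.0743
uninfected expression = 161.1 / 0.0743 = 2167.49

2167.49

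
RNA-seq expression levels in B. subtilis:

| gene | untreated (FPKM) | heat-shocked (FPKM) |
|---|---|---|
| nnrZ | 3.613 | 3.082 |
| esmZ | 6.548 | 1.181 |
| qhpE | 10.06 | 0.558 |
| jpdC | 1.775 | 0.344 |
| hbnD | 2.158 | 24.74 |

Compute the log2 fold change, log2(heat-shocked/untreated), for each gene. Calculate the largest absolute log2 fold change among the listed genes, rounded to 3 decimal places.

4.172

log2(3.082/3.613) = -0.229  (nnrZ)
log2(1.181/6.548) = -2.471  (esmZ)
log2(0.558/10.06) = -4.172  (qhpE)
log2(0.344/1.775) = -2.367  (jpdC)
log2(24.74/2.158) = 3.519  (hbnD)
The largest magnitude belongs to qhpE.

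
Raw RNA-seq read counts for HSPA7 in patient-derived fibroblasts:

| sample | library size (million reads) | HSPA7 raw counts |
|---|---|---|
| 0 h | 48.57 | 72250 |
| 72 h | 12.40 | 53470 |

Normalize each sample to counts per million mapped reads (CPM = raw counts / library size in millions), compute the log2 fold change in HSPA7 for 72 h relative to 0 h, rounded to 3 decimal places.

1.535

CPM(0 h) = 72250 / 48.57 = 1487.5438
CPM(72 h) = 53470 / 12.40 = 4312.0968
Fold change = 4312.0968 / 1487.5438 = 2.89880
log2(2.89880) = 1.5355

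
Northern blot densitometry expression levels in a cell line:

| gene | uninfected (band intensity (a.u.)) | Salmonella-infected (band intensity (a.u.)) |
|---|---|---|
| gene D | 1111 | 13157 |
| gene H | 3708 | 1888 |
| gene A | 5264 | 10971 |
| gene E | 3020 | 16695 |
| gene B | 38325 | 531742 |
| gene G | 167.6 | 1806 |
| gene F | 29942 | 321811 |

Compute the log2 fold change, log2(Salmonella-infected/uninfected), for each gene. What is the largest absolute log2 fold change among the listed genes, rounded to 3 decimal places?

3.794

log2(13157/1111) = 3.566  (gene D)
log2(1888/3708) = -0.974  (gene H)
log2(10971/5264) = 1.059  (gene A)
log2(16695/3020) = 2.467  (gene E)
log2(531742/38325) = 3.794  (gene B)
log2(1806/167.6) = 3.430  (gene G)
log2(321811/29942) = 3.426  (gene F)
The largest magnitude belongs to gene B.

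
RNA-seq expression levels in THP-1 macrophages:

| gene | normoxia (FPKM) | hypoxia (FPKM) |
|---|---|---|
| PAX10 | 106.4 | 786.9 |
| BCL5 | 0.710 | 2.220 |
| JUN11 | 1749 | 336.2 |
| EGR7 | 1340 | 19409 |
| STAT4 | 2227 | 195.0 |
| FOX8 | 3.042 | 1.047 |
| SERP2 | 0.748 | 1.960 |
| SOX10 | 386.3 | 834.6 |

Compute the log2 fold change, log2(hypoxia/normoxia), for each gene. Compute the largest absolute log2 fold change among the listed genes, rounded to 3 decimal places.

3.856

log2(786.9/106.4) = 2.887  (PAX10)
log2(2.220/0.710) = 1.645  (BCL5)
log2(336.2/1749) = -2.379  (JUN11)
log2(19409/1340) = 3.856  (EGR7)
log2(195.0/2227) = -3.514  (STAT4)
log2(1.047/3.042) = -1.539  (FOX8)
log2(1.960/0.748) = 1.390  (SERP2)
log2(834.6/386.3) = 1.111  (SOX10)
The largest magnitude belongs to EGR7.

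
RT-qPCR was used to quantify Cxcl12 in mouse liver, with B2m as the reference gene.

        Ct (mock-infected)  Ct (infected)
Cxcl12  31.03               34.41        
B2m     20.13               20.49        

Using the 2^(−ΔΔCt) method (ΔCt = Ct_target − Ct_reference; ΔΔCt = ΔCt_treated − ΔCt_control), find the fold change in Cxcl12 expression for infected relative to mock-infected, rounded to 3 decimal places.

0.123

ΔCt(mock-infected) = 31.030 − 20.130 = 10.900
ΔCt(infected) = 34.410 − 20.490 = 13.920
ΔΔCt = 13.920 − 10.900 = 3.020
Fold change = 2^(−3.020) = 0.1233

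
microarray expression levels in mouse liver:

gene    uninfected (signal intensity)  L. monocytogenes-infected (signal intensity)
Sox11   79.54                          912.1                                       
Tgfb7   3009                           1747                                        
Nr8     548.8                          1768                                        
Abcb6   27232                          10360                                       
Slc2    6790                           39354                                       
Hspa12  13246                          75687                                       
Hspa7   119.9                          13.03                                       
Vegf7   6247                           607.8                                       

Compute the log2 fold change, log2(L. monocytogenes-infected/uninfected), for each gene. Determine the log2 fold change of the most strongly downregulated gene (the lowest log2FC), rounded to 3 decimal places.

log2(912.1/79.54) = 3.519  (Sox11)
log2(1747/3009) = -0.784  (Tgfb7)
log2(1768/548.8) = 1.688  (Nr8)
log2(10360/27232) = -1.394  (Abcb6)
log2(39354/6790) = 2.535  (Slc2)
log2(75687/13246) = 2.514  (Hspa12)
log2(13.03/119.9) = -3.202  (Hspa7)
log2(607.8/6247) = -3.361  (Vegf7)
Vegf7 is most strongly downregulated.

-3.361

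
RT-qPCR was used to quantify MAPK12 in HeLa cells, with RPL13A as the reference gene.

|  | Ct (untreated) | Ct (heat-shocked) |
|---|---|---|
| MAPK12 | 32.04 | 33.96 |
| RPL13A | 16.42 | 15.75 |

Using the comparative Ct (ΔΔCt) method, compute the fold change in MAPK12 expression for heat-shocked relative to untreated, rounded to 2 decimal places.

ΔCt(untreated) = 32.040 − 16.420 = 15.620
ΔCt(heat-shocked) = 33.960 − 15.750 = 18.210
ΔΔCt = 18.210 − 15.620 = 2.590
Fold change = 2^(−2.590) = 0.166

0.17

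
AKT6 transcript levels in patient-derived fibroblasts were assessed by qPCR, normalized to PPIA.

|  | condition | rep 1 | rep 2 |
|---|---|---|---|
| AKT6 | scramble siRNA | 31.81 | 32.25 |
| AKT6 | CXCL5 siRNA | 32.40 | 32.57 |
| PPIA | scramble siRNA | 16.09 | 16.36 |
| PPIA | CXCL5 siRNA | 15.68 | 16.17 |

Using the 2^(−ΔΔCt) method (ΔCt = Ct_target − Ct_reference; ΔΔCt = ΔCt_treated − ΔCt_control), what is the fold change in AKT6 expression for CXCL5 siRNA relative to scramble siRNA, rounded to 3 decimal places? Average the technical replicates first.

0.593

Mean Ct: AKT6 scramble siRNA 32.030; AKT6 CXCL5 siRNA 32.485; PPIA scramble siRNA 16.225; PPIA CXCL5 siRNA 15.925
ΔCt(scramble siRNA) = 32.030 − 16.225 = 15.805
ΔCt(CXCL5 siRNA) = 32.485 − 15.925 = 16.560
ΔΔCt = 16.560 − 15.805 = 0.755
Fold change = 2^(−0.755) = 0.5925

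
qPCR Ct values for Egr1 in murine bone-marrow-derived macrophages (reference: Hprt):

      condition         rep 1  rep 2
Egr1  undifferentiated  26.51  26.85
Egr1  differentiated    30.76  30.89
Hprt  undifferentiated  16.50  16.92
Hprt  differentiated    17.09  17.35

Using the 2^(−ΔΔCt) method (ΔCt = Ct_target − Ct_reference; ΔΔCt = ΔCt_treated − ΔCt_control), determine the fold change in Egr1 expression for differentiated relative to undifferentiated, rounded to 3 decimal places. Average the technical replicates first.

Mean Ct: Egr1 undifferentiated 26.680; Egr1 differentiated 30.825; Hprt undifferentiated 16.710; Hprt differentiated 17.220
ΔCt(undifferentiated) = 26.680 − 16.710 = 9.970
ΔCt(differentiated) = 30.825 − 17.220 = 13.605
ΔΔCt = 13.605 − 9.970 = 3.635
Fold change = 2^(−3.635) = 0.0805

0.080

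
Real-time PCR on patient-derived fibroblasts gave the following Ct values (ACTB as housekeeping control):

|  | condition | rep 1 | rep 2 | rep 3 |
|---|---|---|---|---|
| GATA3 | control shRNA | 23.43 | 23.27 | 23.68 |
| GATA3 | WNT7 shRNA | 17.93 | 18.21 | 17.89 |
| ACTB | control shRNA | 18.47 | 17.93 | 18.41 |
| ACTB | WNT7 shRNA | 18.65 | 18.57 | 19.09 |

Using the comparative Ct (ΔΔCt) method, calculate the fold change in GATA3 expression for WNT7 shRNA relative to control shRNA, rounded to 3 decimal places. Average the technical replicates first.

Mean Ct: GATA3 control shRNA 23.460; GATA3 WNT7 shRNA 18.010; ACTB control shRNA 18.270; ACTB WNT7 shRNA 18.770
ΔCt(control shRNA) = 23.460 − 18.270 = 5.190
ΔCt(WNT7 shRNA) = 18.010 − 18.770 = -0.760
ΔΔCt = -0.760 − 5.190 = -5.950
Fold change = 2^(−(-5.950)) = 2^5.950 = 61.8199

61.820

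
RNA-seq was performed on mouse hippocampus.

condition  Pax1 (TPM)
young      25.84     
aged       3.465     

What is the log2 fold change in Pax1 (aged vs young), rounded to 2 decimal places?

Fold change = 3.465 / 25.84 = 0.1341
log2(0.1341) = -2.899

-2.90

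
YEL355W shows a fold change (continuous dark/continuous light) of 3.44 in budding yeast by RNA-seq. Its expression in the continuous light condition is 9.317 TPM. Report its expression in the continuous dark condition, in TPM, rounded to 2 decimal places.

32.05

continuous dark expression = 9.317 × 3.44 = 32.05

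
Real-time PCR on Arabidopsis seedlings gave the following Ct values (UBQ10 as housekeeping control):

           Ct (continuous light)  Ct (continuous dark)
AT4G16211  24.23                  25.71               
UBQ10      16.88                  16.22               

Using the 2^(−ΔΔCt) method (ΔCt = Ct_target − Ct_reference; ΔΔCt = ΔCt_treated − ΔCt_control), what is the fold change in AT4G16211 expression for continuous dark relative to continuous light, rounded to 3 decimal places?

0.227

ΔCt(continuous light) = 24.230 − 16.880 = 7.350
ΔCt(continuous dark) = 25.710 − 16.220 = 9.490
ΔΔCt = 9.490 − 7.350 = 2.140
Fold change = 2^(−2.140) = 0.2269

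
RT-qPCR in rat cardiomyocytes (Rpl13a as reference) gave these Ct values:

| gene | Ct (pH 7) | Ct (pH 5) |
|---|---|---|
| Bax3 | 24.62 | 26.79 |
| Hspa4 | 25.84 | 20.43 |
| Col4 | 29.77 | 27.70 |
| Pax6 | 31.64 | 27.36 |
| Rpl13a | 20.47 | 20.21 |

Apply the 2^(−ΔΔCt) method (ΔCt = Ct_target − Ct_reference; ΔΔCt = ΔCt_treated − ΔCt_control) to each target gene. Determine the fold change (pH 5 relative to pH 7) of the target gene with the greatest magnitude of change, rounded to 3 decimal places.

Bax3: ΔΔCt = (26.79−20.21) − (24.62−20.47) = 6.58 − 4.15 = 2.43; fold change = 2^-2.43 = 0.186
Hspa4: ΔΔCt = (20.43−20.21) − (25.84−20.47) = 0.22 − 5.37 = -5.15; fold change = 2^5.15 = 35.506
Col4: ΔΔCt = (27.70−20.21) − (29.77−20.47) = 7.49 − 9.30 = -1.81; fold change = 2^1.81 = 3.506
Pax6: ΔΔCt = (27.36−20.21) − (31.64−20.47) = 7.15 − 11.17 = -4.02; fold change = 2^4.02 = 16.223
Hspa4 has the largest |ΔΔCt| = 5.15.

35.506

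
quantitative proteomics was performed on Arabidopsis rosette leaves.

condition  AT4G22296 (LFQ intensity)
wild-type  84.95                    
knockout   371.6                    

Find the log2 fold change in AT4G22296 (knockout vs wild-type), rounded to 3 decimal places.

Fold change = 371.6 / 84.95 = 4.3743
log2(4.3743) = 2.1291

2.129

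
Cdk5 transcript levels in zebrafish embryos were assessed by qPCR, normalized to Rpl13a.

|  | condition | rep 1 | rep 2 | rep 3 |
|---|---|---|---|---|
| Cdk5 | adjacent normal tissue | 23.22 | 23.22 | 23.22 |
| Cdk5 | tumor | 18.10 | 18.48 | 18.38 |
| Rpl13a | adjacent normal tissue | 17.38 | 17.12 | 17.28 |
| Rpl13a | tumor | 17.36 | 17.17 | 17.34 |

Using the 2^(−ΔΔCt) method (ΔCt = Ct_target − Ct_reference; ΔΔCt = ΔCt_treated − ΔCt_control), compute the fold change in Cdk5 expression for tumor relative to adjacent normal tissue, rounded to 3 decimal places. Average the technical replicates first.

30.484

Mean Ct: Cdk5 adjacent normal tissue 23.220; Cdk5 tumor 18.320; Rpl13a adjacent normal tissue 17.260; Rpl13a tumor 17.290
ΔCt(adjacent normal tissue) = 23.220 − 17.260 = 5.960
ΔCt(tumor) = 18.320 − 17.290 = 1.030
ΔΔCt = 1.030 − 5.960 = -4.930
Fold change = 2^(−(-4.930)) = 2^4.930 = 30.4844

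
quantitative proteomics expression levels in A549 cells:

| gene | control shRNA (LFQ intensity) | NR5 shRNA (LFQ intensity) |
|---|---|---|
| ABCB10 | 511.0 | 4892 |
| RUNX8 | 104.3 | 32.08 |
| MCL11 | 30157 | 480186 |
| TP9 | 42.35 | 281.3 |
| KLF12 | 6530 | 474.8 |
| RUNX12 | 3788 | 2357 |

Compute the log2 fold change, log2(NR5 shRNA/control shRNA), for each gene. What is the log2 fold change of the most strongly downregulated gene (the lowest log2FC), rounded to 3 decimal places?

log2(4892/511.0) = 3.259  (ABCB10)
log2(32.08/104.3) = -1.701  (RUNX8)
log2(480186/30157) = 3.993  (MCL11)
log2(281.3/42.35) = 2.732  (TP9)
log2(474.8/6530) = -3.782  (KLF12)
log2(2357/3788) = -0.684  (RUNX12)
KLF12 is most strongly downregulated.

-3.782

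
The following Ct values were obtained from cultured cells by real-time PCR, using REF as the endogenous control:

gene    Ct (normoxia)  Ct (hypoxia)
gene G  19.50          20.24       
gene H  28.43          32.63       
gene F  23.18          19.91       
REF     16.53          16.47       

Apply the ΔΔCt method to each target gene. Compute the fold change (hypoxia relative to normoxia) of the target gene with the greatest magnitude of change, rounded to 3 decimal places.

0.052

gene G: ΔΔCt = (20.24−16.47) − (19.50−16.53) = 3.77 − 2.97 = 0.80; fold change = 2^-0.80 = 0.574
gene H: ΔΔCt = (32.63−16.47) − (28.43−16.53) = 16.16 − 11.90 = 4.26; fold change = 2^-4.26 = 0.052
gene F: ΔΔCt = (19.91−16.47) − (23.18−16.53) = 3.44 − 6.65 = -3.21; fold change = 2^3.21 = 9.254
gene H has the largest |ΔΔCt| = 4.26.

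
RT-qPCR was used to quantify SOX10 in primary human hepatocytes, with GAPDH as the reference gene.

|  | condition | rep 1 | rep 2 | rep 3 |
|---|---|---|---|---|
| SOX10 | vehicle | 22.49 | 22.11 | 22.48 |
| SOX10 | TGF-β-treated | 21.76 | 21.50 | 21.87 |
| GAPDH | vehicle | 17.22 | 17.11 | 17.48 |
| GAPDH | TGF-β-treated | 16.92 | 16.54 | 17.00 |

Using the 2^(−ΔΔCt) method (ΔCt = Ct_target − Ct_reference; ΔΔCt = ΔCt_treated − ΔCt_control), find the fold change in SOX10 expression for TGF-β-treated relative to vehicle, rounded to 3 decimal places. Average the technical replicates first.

1.149

Mean Ct: SOX10 vehicle 22.360; SOX10 TGF-β-treated 21.710; GAPDH vehicle 17.270; GAPDH TGF-β-treated 16.820
ΔCt(vehicle) = 22.360 − 17.270 = 5.090
ΔCt(TGF-β-treated) = 21.710 − 16.820 = 4.890
ΔΔCt = 4.890 − 5.090 = -0.200
Fold change = 2^(−(-0.200)) = 2^0.200 = 1.1487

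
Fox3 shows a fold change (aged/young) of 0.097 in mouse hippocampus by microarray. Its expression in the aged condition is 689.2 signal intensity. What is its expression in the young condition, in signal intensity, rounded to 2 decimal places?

7105.15

young expression = 689.2 / 0.097 = 7105.15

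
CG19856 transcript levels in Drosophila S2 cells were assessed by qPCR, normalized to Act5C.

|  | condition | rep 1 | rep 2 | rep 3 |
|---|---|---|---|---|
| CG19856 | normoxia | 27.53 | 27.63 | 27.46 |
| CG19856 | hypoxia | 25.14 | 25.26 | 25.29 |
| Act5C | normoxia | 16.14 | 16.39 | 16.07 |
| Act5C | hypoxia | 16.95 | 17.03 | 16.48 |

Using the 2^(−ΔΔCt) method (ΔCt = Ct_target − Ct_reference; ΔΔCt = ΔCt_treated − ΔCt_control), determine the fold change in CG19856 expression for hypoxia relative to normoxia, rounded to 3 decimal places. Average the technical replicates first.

7.621

Mean Ct: CG19856 normoxia 27.540; CG19856 hypoxia 25.230; Act5C normoxia 16.200; Act5C hypoxia 16.820
ΔCt(normoxia) = 27.540 − 16.200 = 11.340
ΔCt(hypoxia) = 25.230 − 16.820 = 8.410
ΔΔCt = 8.410 − 11.340 = -2.930
Fold change = 2^(−(-2.930)) = 2^2.930 = 7.6211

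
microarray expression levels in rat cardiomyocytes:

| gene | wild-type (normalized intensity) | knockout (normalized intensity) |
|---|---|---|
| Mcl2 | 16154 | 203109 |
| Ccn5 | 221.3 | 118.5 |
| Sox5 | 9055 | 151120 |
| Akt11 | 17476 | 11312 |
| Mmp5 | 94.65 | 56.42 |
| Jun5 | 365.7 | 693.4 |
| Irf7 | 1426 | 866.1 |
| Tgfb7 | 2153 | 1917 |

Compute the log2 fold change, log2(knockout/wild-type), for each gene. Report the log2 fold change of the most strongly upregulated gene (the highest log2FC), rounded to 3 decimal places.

4.061

log2(203109/16154) = 3.652  (Mcl2)
log2(118.5/221.3) = -0.901  (Ccn5)
log2(151120/9055) = 4.061  (Sox5)
log2(11312/17476) = -0.628  (Akt11)
log2(56.42/94.65) = -0.746  (Mmp5)
log2(693.4/365.7) = 0.923  (Jun5)
log2(866.1/1426) = -0.719  (Irf7)
log2(1917/2153) = -0.167  (Tgfb7)
Sox5 is most strongly upregulated.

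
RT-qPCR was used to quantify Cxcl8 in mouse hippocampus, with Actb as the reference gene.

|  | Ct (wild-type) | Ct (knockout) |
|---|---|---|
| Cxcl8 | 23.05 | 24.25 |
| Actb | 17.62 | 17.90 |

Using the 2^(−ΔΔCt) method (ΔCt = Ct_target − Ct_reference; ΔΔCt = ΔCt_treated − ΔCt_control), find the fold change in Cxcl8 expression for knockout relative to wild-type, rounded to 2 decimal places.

ΔCt(wild-type) = 23.050 − 17.620 = 5.430
ΔCt(knockout) = 24.250 − 17.900 = 6.350
ΔΔCt = 6.350 − 5.430 = 0.920
Fold change = 2^(−0.920) = 0.529

0.53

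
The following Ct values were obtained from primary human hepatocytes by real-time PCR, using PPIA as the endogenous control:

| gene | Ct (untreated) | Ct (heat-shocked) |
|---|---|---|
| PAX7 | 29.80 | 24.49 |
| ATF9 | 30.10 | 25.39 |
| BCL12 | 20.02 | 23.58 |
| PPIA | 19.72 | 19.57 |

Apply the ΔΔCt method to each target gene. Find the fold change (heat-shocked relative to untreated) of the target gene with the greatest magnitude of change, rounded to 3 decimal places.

PAX7: ΔΔCt = (24.49−19.57) − (29.80−19.72) = 4.92 − 10.08 = -5.16; fold change = 2^5.16 = 35.753
ATF9: ΔΔCt = (25.39−19.57) − (30.10−19.72) = 5.82 − 10.38 = -4.56; fold change = 2^4.56 = 23.588
BCL12: ΔΔCt = (23.58−19.57) − (20.02−19.72) = 4.01 − 0.30 = 3.71; fold change = 2^-3.71 = 0.076
PAX7 has the largest |ΔΔCt| = 5.16.

35.753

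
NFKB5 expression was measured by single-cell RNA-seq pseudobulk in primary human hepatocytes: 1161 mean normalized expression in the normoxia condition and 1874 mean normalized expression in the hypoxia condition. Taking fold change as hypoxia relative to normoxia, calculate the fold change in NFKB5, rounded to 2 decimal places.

Fold change = 1874 / 1161 = 1.614
NFKB5 is upregulated.

1.61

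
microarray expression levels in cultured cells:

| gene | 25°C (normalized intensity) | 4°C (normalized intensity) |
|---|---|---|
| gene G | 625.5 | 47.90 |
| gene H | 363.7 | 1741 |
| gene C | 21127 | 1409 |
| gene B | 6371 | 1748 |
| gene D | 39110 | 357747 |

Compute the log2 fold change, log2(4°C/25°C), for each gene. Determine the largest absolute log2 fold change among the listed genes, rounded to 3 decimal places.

log2(47.90/625.5) = -3.707  (gene G)
log2(1741/363.7) = 2.259  (gene H)
log2(1409/21127) = -3.906  (gene C)
log2(1748/6371) = -1.866  (gene B)
log2(357747/39110) = 3.193  (gene D)
The largest magnitude belongs to gene C.

3.906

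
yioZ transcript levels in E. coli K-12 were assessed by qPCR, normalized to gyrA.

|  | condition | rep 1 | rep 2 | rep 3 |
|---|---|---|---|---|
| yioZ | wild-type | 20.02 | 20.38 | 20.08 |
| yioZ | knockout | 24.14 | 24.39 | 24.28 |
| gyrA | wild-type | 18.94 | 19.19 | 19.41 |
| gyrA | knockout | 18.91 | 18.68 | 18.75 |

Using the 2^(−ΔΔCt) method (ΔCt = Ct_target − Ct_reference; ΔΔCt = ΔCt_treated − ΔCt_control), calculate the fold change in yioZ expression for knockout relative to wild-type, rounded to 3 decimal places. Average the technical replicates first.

Mean Ct: yioZ wild-type 20.160; yioZ knockout 24.270; gyrA wild-type 19.180; gyrA knockout 18.780
ΔCt(wild-type) = 20.160 − 19.180 = 0.980
ΔCt(knockout) = 24.270 − 18.780 = 5.490
ΔΔCt = 5.490 − 0.980 = 4.510
Fold change = 2^(−4.510) = 0.0439

0.044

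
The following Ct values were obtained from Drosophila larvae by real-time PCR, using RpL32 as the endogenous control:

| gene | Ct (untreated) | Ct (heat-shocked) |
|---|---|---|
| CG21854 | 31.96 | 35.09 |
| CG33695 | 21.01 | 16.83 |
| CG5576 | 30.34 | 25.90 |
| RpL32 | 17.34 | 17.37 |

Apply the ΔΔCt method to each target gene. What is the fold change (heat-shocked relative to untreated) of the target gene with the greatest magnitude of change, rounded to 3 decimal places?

CG21854: ΔΔCt = (35.09−17.37) − (31.96−17.34) = 17.72 − 14.62 = 3.10; fold change = 2^-3.10 = 0.117
CG33695: ΔΔCt = (16.83−17.37) − (21.01−17.34) = -0.54 − 3.67 = -4.21; fold change = 2^4.21 = 18.507
CG5576: ΔΔCt = (25.90−17.37) − (30.34−17.34) = 8.53 − 13.00 = -4.47; fold change = 2^4.47 = 22.162
CG5576 has the largest |ΔΔCt| = 4.47.

22.162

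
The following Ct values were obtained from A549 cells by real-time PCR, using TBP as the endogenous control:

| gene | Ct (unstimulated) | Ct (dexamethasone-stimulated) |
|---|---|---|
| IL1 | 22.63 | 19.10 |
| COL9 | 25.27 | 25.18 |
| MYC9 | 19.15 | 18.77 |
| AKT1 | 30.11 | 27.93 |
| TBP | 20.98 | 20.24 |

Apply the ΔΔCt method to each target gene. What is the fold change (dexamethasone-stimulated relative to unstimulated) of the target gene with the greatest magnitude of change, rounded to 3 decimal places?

6.916

IL1: ΔΔCt = (19.10−20.24) − (22.63−20.98) = -1.14 − 1.65 = -2.79; fold change = 2^2.79 = 6.916
COL9: ΔΔCt = (25.18−20.24) − (25.27−20.98) = 4.94 − 4.29 = 0.65; fold change = 2^-0.65 = 0.637
MYC9: ΔΔCt = (18.77−20.24) − (19.15−20.98) = -1.47 − (-1.83) = 0.36; fold change = 2^-0.36 = 0.779
AKT1: ΔΔCt = (27.93−20.24) − (30.11−20.98) = 7.69 − 9.13 = -1.44; fold change = 2^1.44 = 2.713
IL1 has the largest |ΔΔCt| = 2.79.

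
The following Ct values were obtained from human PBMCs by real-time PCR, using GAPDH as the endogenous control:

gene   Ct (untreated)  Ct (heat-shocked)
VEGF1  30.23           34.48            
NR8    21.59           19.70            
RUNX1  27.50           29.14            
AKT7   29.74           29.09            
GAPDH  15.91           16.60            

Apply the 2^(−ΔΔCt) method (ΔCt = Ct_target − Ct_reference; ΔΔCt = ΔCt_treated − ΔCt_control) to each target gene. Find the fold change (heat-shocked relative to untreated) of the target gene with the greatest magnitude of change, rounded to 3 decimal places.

0.085

VEGF1: ΔΔCt = (34.48−16.60) − (30.23−15.91) = 17.88 − 14.32 = 3.56; fold change = 2^-3.56 = 0.085
NR8: ΔΔCt = (19.70−16.60) − (21.59−15.91) = 3.10 − 5.68 = -2.58; fold change = 2^2.58 = 5.979
RUNX1: ΔΔCt = (29.14−16.60) − (27.50−15.91) = 12.54 − 11.59 = 0.95; fold change = 2^-0.95 = 0.518
AKT7: ΔΔCt = (29.09−16.60) − (29.74−15.91) = 12.49 − 13.83 = -1.34; fold change = 2^1.34 = 2.532
VEGF1 has the largest |ΔΔCt| = 3.56.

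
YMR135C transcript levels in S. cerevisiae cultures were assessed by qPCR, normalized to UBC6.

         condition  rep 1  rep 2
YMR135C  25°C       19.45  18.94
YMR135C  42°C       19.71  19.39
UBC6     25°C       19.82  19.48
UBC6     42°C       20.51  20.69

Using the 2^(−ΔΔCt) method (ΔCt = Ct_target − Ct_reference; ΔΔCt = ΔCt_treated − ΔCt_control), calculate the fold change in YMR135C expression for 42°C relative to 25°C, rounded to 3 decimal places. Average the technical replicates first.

Mean Ct: YMR135C 25°C 19.195; YMR135C 42°C 19.550; UBC6 25°C 19.650; UBC6 42°C 20.600
ΔCt(25°C) = 19.195 − 19.650 = -0.455
ΔCt(42°C) = 19.550 − 20.600 = -1.050
ΔΔCt = -1.050 − (-0.455) = -0.595
Fold change = 2^(−(-0.595)) = 2^0.595 = 1.5105

1.510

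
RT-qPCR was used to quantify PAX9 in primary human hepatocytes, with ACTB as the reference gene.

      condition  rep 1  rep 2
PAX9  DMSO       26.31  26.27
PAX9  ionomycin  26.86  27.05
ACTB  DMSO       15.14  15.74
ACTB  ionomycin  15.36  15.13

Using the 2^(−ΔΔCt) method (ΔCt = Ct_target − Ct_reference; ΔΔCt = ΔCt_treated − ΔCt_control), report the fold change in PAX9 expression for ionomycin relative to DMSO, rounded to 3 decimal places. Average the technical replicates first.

Mean Ct: PAX9 DMSO 26.290; PAX9 ionomycin 26.955; ACTB DMSO 15.440; ACTB ionomycin 15.245
ΔCt(DMSO) = 26.290 − 15.440 = 10.850
ΔCt(ionomycin) = 26.955 − 15.245 = 11.710
ΔΔCt = 11.710 − 10.850 = 0.860
Fold change = 2^(−0.860) = 0.5510

0.551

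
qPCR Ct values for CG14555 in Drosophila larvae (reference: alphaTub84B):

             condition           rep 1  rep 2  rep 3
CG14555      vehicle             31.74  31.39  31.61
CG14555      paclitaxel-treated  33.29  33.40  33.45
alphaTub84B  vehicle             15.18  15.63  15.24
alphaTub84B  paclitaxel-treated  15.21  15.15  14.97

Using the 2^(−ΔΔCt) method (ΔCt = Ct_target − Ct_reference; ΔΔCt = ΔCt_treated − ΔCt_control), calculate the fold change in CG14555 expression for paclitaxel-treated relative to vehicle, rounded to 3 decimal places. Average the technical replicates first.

0.243

Mean Ct: CG14555 vehicle 31.580; CG14555 paclitaxel-treated 33.380; alphaTub84B vehicle 15.350; alphaTub84B paclitaxel-treated 15.110
ΔCt(vehicle) = 31.580 − 15.350 = 16.230
ΔCt(paclitaxel-treated) = 33.380 − 15.110 = 18.270
ΔΔCt = 18.270 − 16.230 = 2.040
Fold change = 2^(−2.040) = 0.2432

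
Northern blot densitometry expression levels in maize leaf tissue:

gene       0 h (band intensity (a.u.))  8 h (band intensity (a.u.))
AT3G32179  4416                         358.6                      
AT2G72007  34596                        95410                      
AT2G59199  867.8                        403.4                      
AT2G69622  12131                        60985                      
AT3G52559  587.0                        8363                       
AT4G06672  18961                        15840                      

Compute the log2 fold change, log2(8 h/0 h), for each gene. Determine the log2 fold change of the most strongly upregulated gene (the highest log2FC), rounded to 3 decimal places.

log2(358.6/4416) = -3.622  (AT3G32179)
log2(95410/34596) = 1.464  (AT2G72007)
log2(403.4/867.8) = -1.105  (AT2G59199)
log2(60985/12131) = 2.330  (AT2G69622)
log2(8363/587.0) = 3.833  (AT3G52559)
log2(15840/18961) = -0.259  (AT4G06672)
AT3G52559 is most strongly upregulated.

3.833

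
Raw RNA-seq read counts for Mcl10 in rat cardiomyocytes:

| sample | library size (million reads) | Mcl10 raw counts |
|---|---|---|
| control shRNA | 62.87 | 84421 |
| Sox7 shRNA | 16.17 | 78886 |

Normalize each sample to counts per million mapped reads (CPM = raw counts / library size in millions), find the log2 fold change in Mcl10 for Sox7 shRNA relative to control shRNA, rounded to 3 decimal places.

CPM(control shRNA) = 84421 / 62.87 = 1342.7867
CPM(Sox7 shRNA) = 78886 / 16.17 = 4878.5405
Fold change = 4878.5405 / 1342.7867 = 3.63315
log2(3.63315) = 1.8612

1.861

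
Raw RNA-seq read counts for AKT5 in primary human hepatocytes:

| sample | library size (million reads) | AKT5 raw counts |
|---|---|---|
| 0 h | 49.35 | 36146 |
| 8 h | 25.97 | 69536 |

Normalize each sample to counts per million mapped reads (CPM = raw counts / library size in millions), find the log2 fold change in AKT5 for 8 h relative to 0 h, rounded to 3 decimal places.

CPM(0 h) = 36146 / 49.35 = 732.4417
CPM(8 h) = 69536 / 25.97 = 2677.5510
Fold change = 2677.5510 / 732.4417 = 3.65565
log2(3.65565) = 1.8701

1.870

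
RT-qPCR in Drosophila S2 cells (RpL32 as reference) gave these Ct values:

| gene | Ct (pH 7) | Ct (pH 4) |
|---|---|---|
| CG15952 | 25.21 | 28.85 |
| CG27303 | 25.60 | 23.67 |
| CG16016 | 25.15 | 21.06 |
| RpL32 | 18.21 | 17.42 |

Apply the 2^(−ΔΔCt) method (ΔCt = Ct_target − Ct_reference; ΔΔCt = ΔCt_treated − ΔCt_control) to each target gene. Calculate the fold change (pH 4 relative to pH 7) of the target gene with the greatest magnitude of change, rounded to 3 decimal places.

CG15952: ΔΔCt = (28.85−17.42) − (25.21−18.21) = 11.43 − 7.00 = 4.43; fold change = 2^-4.43 = 0.046
CG27303: ΔΔCt = (23.67−17.42) − (25.60−18.21) = 6.25 − 7.39 = -1.14; fold change = 2^1.14 = 2.204
CG16016: ΔΔCt = (21.06−17.42) − (25.15−18.21) = 3.64 − 6.94 = -3.30; fold change = 2^3.30 = 9.849
CG15952 has the largest |ΔΔCt| = 4.43.

0.046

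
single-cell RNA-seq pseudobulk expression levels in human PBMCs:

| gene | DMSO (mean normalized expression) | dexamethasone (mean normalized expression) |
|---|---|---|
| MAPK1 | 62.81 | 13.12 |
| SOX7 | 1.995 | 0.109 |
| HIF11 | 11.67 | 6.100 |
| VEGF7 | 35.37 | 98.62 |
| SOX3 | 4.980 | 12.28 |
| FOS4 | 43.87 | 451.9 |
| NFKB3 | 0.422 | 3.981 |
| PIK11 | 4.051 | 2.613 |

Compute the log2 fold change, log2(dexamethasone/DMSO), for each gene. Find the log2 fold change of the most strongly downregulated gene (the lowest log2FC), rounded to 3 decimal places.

log2(13.12/62.81) = -2.259  (MAPK1)
log2(0.109/1.995) = -4.194  (SOX7)
log2(6.100/11.67) = -0.936  (HIF11)
log2(98.62/35.37) = 1.479  (VEGF7)
log2(12.28/4.980) = 1.302  (SOX3)
log2(451.9/43.87) = 3.365  (FOS4)
log2(3.981/0.422) = 3.238  (NFKB3)
log2(2.613/4.051) = -0.633  (PIK11)
SOX7 is most strongly downregulated.

-4.194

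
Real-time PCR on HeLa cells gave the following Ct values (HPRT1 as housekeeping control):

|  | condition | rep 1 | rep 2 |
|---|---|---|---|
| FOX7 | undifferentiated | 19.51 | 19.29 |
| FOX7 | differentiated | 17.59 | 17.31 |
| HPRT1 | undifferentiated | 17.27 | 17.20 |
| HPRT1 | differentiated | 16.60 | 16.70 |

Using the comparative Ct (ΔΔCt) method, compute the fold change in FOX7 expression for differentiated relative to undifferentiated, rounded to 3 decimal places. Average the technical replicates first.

2.576

Mean Ct: FOX7 undifferentiated 19.400; FOX7 differentiated 17.450; HPRT1 undifferentiated 17.235; HPRT1 differentiated 16.650
ΔCt(undifferentiated) = 19.400 − 17.235 = 2.165
ΔCt(differentiated) = 17.450 − 16.650 = 0.800
ΔΔCt = 0.800 − 2.165 = -1.365
Fold change = 2^(−(-1.365)) = 2^1.365 = 2.5758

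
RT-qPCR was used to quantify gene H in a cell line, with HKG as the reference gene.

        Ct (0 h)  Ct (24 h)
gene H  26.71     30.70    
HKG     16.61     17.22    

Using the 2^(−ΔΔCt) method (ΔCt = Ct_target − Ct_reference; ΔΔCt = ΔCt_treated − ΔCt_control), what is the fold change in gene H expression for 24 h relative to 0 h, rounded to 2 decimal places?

0.10

ΔCt(0 h) = 26.710 − 16.610 = 10.100
ΔCt(24 h) = 30.700 − 17.220 = 13.480
ΔΔCt = 13.480 − 10.100 = 3.380
Fold change = 2^(−3.380) = 0.096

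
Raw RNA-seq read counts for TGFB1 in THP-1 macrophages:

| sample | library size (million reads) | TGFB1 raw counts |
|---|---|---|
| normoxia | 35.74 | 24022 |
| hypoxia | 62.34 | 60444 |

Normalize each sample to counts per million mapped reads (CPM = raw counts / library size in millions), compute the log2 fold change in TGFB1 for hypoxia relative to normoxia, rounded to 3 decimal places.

0.529

CPM(normoxia) = 24022 / 35.74 = 672.1321
CPM(hypoxia) = 60444 / 62.34 = 969.5861
Fold change = 969.5861 / 672.1321 = 1.44255
log2(1.44255) = 0.5286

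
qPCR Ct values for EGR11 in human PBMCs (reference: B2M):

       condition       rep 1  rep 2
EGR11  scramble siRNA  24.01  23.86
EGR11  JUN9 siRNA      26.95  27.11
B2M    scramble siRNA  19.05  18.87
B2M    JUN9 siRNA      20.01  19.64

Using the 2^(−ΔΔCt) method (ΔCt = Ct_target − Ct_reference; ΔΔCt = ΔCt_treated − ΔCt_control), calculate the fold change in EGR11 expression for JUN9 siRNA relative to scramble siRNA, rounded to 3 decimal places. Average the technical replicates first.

Mean Ct: EGR11 scramble siRNA 23.935; EGR11 JUN9 siRNA 27.030; B2M scramble siRNA 18.960; B2M JUN9 siRNA 19.825
ΔCt(scramble siRNA) = 23.935 − 18.960 = 4.975
ΔCt(JUN9 siRNA) = 27.030 − 19.825 = 7.205
ΔΔCt = 7.205 − 4.975 = 2.230
Fold change = 2^(−2.230) = 0.2132

0.213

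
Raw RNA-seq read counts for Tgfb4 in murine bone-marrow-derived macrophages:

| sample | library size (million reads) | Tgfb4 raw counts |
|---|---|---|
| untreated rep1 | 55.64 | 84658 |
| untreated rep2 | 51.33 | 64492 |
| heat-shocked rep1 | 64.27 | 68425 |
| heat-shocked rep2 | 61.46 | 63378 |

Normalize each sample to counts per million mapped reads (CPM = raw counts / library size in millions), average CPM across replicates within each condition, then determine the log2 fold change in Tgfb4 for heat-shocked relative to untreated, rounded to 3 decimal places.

CPM(untreated rep1) = 84658 / 55.64 = 1521.5313
CPM(untreated rep2) = 64492 / 51.33 = 1256.4192
CPM(heat-shocked rep1) = 68425 / 64.27 = 1064.6491
CPM(heat-shocked rep2) = 63378 / 61.46 = 1031.2073
mean CPM(untreated) = 1388.9753; mean CPM(heat-shocked) = 1047.9282
Fold change = 1047.9282 / 1388.9753 = 0.75446
log2(0.75446) = -0.4065

-0.406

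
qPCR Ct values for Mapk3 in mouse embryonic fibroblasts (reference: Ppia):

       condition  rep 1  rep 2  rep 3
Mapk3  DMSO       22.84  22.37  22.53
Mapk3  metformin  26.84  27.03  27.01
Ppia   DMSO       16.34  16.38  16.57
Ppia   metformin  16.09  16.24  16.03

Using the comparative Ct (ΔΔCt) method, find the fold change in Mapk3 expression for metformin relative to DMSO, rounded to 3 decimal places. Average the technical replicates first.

0.039

Mean Ct: Mapk3 DMSO 22.580; Mapk3 metformin 26.960; Ppia DMSO 16.430; Ppia metformin 16.120
ΔCt(DMSO) = 22.580 − 16.430 = 6.150
ΔCt(metformin) = 26.960 − 16.120 = 10.840
ΔΔCt = 10.840 − 6.150 = 4.690
Fold change = 2^(−4.690) = 0.0387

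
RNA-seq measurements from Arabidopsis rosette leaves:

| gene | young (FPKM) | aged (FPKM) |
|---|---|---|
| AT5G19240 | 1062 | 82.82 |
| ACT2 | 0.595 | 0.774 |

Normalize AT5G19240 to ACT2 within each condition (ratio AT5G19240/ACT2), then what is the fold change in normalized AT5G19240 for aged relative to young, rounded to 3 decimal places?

AT5G19240/ACT2 (young) = 1062 / 0.595 = 1784.9
AT5G19240/ACT2 (aged) = 82.82 / 0.774 = 107
Fold change = 107 / 1784.9 = 0.0599

0.060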